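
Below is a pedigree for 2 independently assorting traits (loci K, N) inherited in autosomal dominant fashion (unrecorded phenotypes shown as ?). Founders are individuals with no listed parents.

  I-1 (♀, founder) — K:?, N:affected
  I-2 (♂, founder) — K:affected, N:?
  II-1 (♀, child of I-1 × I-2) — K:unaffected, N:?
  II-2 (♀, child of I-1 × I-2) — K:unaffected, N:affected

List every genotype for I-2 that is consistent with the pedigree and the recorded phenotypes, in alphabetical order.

K/I-1 ? ·: kk|Kk
K/I-2 aff ·: Kk
K/II-1 un I-1×I-2: kk
K/II-2 un I-1×I-2: kk
⇒ K over [I-1,I-2,II-1,II-2]: 2 consistent
N/I-1 aff ·: Nn|NN
N/I-2 ? ·: nn|Nn|NN
N/II-1 ? I-1×I-2: nn|Nn|NN
N/II-2 aff I-1×I-2: Nn|NN
⇒ N over [I-1,I-2,II-1,II-2]: 18 consistent

I-2 ∈ {Kk NN, Kk Nn, Kk nn}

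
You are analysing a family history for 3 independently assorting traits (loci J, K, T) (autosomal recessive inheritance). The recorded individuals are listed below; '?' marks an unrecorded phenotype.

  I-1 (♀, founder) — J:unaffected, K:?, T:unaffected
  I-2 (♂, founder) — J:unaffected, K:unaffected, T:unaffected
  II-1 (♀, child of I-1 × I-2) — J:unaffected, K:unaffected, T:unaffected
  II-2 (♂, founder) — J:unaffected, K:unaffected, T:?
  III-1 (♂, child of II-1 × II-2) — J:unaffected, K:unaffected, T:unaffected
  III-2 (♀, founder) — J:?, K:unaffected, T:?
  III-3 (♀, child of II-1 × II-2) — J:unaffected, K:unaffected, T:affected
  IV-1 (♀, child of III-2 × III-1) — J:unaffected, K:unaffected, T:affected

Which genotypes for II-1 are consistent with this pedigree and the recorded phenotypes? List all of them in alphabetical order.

J/I-1 un ·: JJ|Jj
J/I-2 un ·: JJ|Jj
J/II-1 un I-1×I-2: JJ|Jj
J/II-2 un ·: JJ|Jj
J/III-1 un II-1×II-2: JJ|Jj
J/III-2 ? ·: JJ|Jj|jj
J/III-3 un II-1×II-2: JJ|Jj
J/IV-1 un III-2×III-1: JJ|Jj
⇒ J over [I-1,I-2,II-1,II-2,III-1,III-2,III-3,IV-1]: 196 consistent
K/I-1 ? ·: KK|Kk|kk
K/I-2 un ·: KK|Kk
K/II-1 un I-1×I-2: KK|Kk
K/II-2 un ·: KK|Kk
K/III-1 un II-1×II-2: KK|Kk
K/III-2 un ·: KK|Kk
K/III-3 un II-1×II-2: KK|Kk
K/IV-1 un III-2×III-1: KK|Kk
⇒ K over [I-1,I-2,II-1,II-2,III-1,III-2,III-3,IV-1]: 208 consistent
T/I-1 un ·: TT|Tt
T/I-2 un ·: TT|Tt
T/II-1 un I-1×I-2: Tt
T/II-2 ? ·: Tt|tt
T/III-1 un II-1×II-2: Tt
T/III-2 ? ·: Tt|tt
T/III-3 aff II-1×II-2: tt
T/IV-1 aff III-2×III-1: tt
⇒ T over [I-1,I-2,II-1,II-2,III-1,III-2,III-3,IV-1]: 12 consistent

II-1 ∈ {JJ KK Tt, JJ Kk Tt, Jj KK Tt, Jj Kk Tt}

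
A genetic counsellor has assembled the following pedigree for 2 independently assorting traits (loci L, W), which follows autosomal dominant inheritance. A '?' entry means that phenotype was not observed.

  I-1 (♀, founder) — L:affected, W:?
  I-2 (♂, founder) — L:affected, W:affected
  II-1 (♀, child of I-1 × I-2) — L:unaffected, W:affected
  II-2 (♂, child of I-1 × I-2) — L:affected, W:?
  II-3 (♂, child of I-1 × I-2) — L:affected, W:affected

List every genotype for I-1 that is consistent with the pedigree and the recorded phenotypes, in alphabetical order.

I-1 ∈ {Ll WW, Ll Ww, Ll ww}

L/I-1 aff ·: Ll
L/I-2 aff ·: Ll
L/II-1 un I-1×I-2: ll
L/II-2 aff I-1×I-2: Ll|LL
L/II-3 aff I-1×I-2: Ll|LL
⇒ L over [I-1,I-2,II-1,II-2,II-3]: 4 consistent
W/I-1 ? ·: ww|Ww|WW
W/I-2 aff ·: Ww|WW
W/II-1 aff I-1×I-2: Ww|WW
W/II-2 ? I-1×I-2: ww|Ww|WW
W/II-3 aff I-1×I-2: Ww|WW
⇒ W over [I-1,I-2,II-1,II-2,II-3]: 32 consistent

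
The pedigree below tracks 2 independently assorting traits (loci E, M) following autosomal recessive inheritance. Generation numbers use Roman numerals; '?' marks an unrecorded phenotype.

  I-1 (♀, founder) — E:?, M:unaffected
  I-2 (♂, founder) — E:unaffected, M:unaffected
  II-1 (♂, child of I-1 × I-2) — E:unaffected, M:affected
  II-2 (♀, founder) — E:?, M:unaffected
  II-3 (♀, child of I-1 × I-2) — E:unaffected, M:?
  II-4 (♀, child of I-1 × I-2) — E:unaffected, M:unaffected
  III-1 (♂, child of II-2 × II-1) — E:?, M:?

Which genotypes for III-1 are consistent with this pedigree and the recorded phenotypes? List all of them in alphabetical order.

E/I-1 ? ·: EE|Ee|ee
E/I-2 un ·: EE|Ee
E/II-1 un I-1×I-2: EE|Ee
E/II-2 ? ·: EE|Ee|ee
E/II-3 un I-1×I-2: EE|Ee
E/II-4 un I-1×I-2: EE|Ee
E/III-1 ? II-2×II-1: EE|Ee|ee
⇒ E over [I-1,I-2,II-1,II-2,II-3,II-4,III-1]: 150 consistent
M/I-1 un ·: Mm
M/I-2 un ·: Mm
M/II-1 aff I-1×I-2: mm
M/II-2 un ·: MM|Mm
M/II-3 ? I-1×I-2: MM|Mm|mm
M/II-4 un I-1×I-2: MM|Mm
M/III-1 ? II-2×II-1: Mm|mm
⇒ M over [I-1,I-2,II-1,II-2,II-3,II-4,III-1]: 18 consistent

III-1 ∈ {EE Mm, EE mm, Ee Mm, Ee mm, ee Mm, ee mm}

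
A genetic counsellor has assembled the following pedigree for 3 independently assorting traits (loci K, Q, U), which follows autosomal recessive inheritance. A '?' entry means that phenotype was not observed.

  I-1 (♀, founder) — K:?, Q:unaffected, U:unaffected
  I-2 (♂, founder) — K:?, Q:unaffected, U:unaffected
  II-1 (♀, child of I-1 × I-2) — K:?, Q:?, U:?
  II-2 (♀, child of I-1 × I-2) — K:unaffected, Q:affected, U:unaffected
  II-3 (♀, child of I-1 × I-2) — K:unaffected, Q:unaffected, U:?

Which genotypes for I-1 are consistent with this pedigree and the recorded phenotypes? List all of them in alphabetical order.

I-1 ∈ {KK Qq UU, KK Qq Uu, Kk Qq UU, Kk Qq Uu, kk Qq UU, kk Qq Uu}

K/I-1 ? ·: KK|Kk|kk
K/I-2 ? ·: KK|Kk|kk
K/II-1 ? I-1×I-2: KK|Kk|kk
K/II-2 un I-1×I-2: KK|Kk
K/II-3 un I-1×I-2: KK|Kk
⇒ K over [I-1,I-2,II-1,II-2,II-3]: 35 consistent
Q/I-1 un ·: Qq
Q/I-2 un ·: Qq
Q/II-1 ? I-1×I-2: QQ|Qq|qq
Q/II-2 aff I-1×I-2: qq
Q/II-3 un I-1×I-2: QQ|Qq
⇒ Q over [I-1,I-2,II-1,II-2,II-3]: 6 consistent
U/I-1 un ·: UU|Uu
U/I-2 un ·: UU|Uu
U/II-1 ? I-1×I-2: UU|Uu|uu
U/II-2 un I-1×I-2: UU|Uu
U/II-3 ? I-1×I-2: UU|Uu|uu
⇒ U over [I-1,I-2,II-1,II-2,II-3]: 35 consistent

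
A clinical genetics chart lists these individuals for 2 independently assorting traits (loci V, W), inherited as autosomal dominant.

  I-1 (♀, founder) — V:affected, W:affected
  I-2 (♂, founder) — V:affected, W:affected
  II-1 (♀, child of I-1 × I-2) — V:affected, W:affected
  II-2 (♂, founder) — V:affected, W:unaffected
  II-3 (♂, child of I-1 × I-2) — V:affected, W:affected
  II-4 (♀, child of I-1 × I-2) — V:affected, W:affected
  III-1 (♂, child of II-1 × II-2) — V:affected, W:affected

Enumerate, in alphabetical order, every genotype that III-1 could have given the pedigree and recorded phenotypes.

III-1 ∈ {VV Ww, Vv Ww}

V/I-1 aff ·: Vv|VV
V/I-2 aff ·: Vv|VV
V/II-1 aff I-1×I-2: Vv|VV
V/II-2 aff ·: Vv|VV
V/II-3 aff I-1×I-2: Vv|VV
V/II-4 aff I-1×I-2: Vv|VV
V/III-1 aff II-1×II-2: Vv|VV
⇒ V over [I-1,I-2,II-1,II-2,II-3,II-4,III-1]: 87 consistent
W/I-1 aff ·: Ww|WW
W/I-2 aff ·: Ww|WW
W/II-1 aff I-1×I-2: Ww|WW
W/II-2 un ·: ww
W/II-3 aff I-1×I-2: Ww|WW
W/II-4 aff I-1×I-2: Ww|WW
W/III-1 aff II-1×II-2: Ww
⇒ W over [I-1,I-2,II-1,II-2,II-3,II-4,III-1]: 25 consistent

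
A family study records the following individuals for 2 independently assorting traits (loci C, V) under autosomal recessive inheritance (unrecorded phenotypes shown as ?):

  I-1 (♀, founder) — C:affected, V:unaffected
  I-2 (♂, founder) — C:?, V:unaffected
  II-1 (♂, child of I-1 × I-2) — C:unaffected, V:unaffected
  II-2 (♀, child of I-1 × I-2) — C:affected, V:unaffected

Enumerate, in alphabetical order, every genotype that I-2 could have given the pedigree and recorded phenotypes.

C/I-1 aff ·: cc
C/I-2 ? ·: Cc
C/II-1 un I-1×I-2: Cc
C/II-2 aff I-1×I-2: cc
⇒ C over [I-1,I-2,II-1,II-2]: 1 consistent
V/I-1 un ·: VV|Vv
V/I-2 un ·: VV|Vv
V/II-1 un I-1×I-2: VV|Vv
V/II-2 un I-1×I-2: VV|Vv
⇒ V over [I-1,I-2,II-1,II-2]: 13 consistent

I-2 ∈ {Cc VV, Cc Vv}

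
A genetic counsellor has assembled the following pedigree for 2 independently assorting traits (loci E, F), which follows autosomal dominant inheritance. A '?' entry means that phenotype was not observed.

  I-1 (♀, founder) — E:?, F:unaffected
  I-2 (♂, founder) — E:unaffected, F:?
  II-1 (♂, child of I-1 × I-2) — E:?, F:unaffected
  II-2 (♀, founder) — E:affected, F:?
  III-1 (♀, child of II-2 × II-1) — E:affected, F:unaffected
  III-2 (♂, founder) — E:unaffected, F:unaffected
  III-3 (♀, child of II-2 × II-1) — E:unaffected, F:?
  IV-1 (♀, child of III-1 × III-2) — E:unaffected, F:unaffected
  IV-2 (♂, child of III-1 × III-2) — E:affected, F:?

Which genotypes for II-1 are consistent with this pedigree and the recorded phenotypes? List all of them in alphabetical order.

II-1 ∈ {Ee ff, ee ff}

E/I-1 ? ·: ee|Ee|EE
E/I-2 un ·: ee
E/II-1 ? I-1×I-2: ee|Ee
E/II-2 aff ·: Ee
E/III-1 aff II-2×II-1: Ee
E/III-2 un ·: ee
E/III-3 un II-2×II-1: ee
E/IV-1 un III-1×III-2: ee
E/IV-2 aff III-1×III-2: Ee
⇒ E over [I-1,I-2,II-1,II-2,III-1,III-2,III-3,IV-1,IV-2]: 4 consistent
F/I-1 un ·: ff
F/I-2 ? ·: ff|Ff
F/II-1 un I-1×I-2: ff
F/II-2 ? ·: ff|Ff
F/III-1 un II-2×II-1: ff
F/III-2 un ·: ff
F/III-3 ? II-2×II-1: ff|Ff
F/IV-1 un III-1×III-2: ff
F/IV-2 ? III-1×III-2: ff
⇒ F over [I-1,I-2,II-1,II-2,III-1,III-2,III-3,IV-1,IV-2]: 6 consistent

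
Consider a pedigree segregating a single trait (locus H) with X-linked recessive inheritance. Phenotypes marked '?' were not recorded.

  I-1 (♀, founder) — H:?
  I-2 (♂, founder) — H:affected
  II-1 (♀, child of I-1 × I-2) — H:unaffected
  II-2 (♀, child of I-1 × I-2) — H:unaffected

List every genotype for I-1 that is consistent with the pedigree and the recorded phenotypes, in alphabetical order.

I-1 ∈ {X^HX^H, X^HX^h}

H/I-1 ? ·: X^HX^H|X^HX^h
H/I-2 aff ·: X^hY
H/II-1 un I-1×I-2: X^HX^h
H/II-2 un I-1×I-2: X^HX^h
⇒ H over [I-1,I-2,II-1,II-2]: 2 consistent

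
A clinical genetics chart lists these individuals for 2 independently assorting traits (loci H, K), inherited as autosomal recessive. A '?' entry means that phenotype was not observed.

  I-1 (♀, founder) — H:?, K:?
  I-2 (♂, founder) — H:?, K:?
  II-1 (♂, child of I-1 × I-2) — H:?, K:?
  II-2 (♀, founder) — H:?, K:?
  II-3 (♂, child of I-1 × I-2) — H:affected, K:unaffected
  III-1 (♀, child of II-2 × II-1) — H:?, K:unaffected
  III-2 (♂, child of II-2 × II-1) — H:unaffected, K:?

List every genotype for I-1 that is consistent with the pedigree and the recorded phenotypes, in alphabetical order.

I-1 ∈ {Hh KK, Hh Kk, Hh kk, hh KK, hh Kk, hh kk}

H/I-1 ? ·: Hh|hh
H/I-2 ? ·: Hh|hh
H/II-1 ? I-1×I-2: HH|Hh|hh
H/II-2 ? ·: HH|Hh|hh
H/II-3 aff I-1×I-2: hh
H/III-1 ? II-2×II-1: HH|Hh|hh
H/III-2 un II-2×II-1: HH|Hh
⇒ H over [I-1,I-2,II-1,II-2,II-3,III-1,III-2]: 54 consistent
K/I-1 ? ·: KK|Kk|kk
K/I-2 ? ·: KK|Kk|kk
K/II-1 ? I-1×I-2: KK|Kk|kk
K/II-2 ? ·: KK|Kk|kk
K/II-3 un I-1×I-2: KK|Kk
K/III-1 un II-2×II-1: KK|Kk
K/III-2 ? II-2×II-1: KK|Kk|kk
⇒ K over [I-1,I-2,II-1,II-2,II-3,III-1,III-2]: 174 consistent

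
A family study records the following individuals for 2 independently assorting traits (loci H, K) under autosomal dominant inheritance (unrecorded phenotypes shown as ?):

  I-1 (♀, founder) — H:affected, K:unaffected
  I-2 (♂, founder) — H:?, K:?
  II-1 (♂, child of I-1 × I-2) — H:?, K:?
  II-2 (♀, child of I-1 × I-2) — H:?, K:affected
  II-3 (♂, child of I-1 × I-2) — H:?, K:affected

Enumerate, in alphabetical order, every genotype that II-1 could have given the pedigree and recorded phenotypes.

II-1 ∈ {HH Kk, HH kk, Hh Kk, Hh kk, hh Kk, hh kk}

H/I-1 aff ·: Hh|HH
H/I-2 ? ·: hh|Hh|HH
H/II-1 ? I-1×I-2: hh|Hh|HH
H/II-2 ? I-1×I-2: hh|Hh|HH
H/II-3 ? I-1×I-2: hh|Hh|HH
⇒ H over [I-1,I-2,II-1,II-2,II-3]: 53 consistent
K/I-1 un ·: kk
K/I-2 ? ·: Kk|KK
K/II-1 ? I-1×I-2: kk|Kk
K/II-2 aff I-1×I-2: Kk
K/II-3 aff I-1×I-2: Kk
⇒ K over [I-1,I-2,II-1,II-2,II-3]: 3 consistent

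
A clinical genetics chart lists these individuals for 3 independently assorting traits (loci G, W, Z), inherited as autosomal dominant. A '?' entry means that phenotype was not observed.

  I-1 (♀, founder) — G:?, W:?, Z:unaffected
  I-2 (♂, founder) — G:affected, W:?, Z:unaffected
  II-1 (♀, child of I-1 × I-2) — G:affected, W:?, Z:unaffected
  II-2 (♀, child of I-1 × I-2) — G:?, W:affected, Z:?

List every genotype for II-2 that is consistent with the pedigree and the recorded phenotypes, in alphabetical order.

G/I-1 ? ·: gg|Gg|GG
G/I-2 aff ·: Gg|GG
G/II-1 aff I-1×I-2: Gg|GG
G/II-2 ? I-1×I-2: gg|Gg|GG
⇒ G over [I-1,I-2,II-1,II-2]: 18 consistent
W/I-1 ? ·: ww|Ww|WW
W/I-2 ? ·: ww|Ww|WW
W/II-1 ? I-1×I-2: ww|Ww|WW
W/II-2 aff I-1×I-2: Ww|WW
⇒ W over [I-1,I-2,II-1,II-2]: 21 consistent
Z/I-1 un ·: zz
Z/I-2 un ·: zz
Z/II-1 un I-1×I-2: zz
Z/II-2 ? I-1×I-2: zz
⇒ Z over [I-1,I-2,II-1,II-2]: 1 consistent

II-2 ∈ {GG WW zz, GG Ww zz, Gg WW zz, Gg Ww zz, gg WW zz, gg Ww zz}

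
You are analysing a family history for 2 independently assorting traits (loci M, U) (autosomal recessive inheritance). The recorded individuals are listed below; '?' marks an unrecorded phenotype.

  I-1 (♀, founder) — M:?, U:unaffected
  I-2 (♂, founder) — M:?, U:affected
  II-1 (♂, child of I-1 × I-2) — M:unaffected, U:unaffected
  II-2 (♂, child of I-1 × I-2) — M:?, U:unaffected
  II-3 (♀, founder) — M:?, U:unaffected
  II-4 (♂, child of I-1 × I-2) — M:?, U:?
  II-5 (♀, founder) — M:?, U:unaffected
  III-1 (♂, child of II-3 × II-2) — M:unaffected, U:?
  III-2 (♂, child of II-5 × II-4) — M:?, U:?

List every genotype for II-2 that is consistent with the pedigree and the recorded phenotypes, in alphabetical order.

M/I-1 ? ·: MM|Mm|mm
M/I-2 ? ·: MM|Mm|mm
M/II-1 un I-1×I-2: MM|Mm
M/II-2 ? I-1×I-2: MM|Mm|mm
M/II-3 ? ·: MM|Mm|mm
M/II-4 ? I-1×I-2: MM|Mm|mm
M/II-5 ? ·: MM|Mm|mm
M/III-1 un II-3×II-2: MM|Mm
M/III-2 ? II-5×II-4: MM|Mm|mm
⇒ M over [I-1,I-2,II-1,II-2,II-3,II-4,II-5,III-1,III-2]: 966 consistent
U/I-1 un ·: UU|Uu
U/I-2 aff ·: uu
U/II-1 un I-1×I-2: Uu
U/II-2 un I-1×I-2: Uu
U/II-3 un ·: UU|Uu
U/II-4 ? I-1×I-2: Uu|uu
U/II-5 un ·: UU|Uu
U/III-1 ? II-3×II-2: UU|Uu|uu
U/III-2 ? II-5×II-4: UU|Uu|uu
⇒ U over [I-1,I-2,II-1,II-2,II-3,II-4,II-5,III-1,III-2]: 65 consistent

II-2 ∈ {MM Uu, Mm Uu, mm Uu}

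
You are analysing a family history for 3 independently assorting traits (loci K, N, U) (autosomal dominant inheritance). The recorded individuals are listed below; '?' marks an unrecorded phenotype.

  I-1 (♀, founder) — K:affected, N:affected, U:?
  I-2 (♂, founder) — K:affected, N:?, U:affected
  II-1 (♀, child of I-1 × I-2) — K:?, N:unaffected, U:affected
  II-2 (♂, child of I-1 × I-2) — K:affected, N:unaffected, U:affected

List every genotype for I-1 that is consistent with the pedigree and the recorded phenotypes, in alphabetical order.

I-1 ∈ {KK Nn UU, KK Nn Uu, KK Nn uu, Kk Nn UU, Kk Nn Uu, Kk Nn uu}

K/I-1 aff ·: Kk|KK
K/I-2 aff ·: Kk|KK
K/II-1 ? I-1×I-2: kk|Kk|KK
K/II-2 aff I-1×I-2: Kk|KK
⇒ K over [I-1,I-2,II-1,II-2]: 15 consistent
N/I-1 aff ·: Nn
N/I-2 ? ·: nn|Nn
N/II-1 un I-1×I-2: nn
N/II-2 un I-1×I-2: nn
⇒ N over [I-1,I-2,II-1,II-2]: 2 consistent
U/I-1 ? ·: uu|Uu|UU
U/I-2 aff ·: Uu|UU
U/II-1 aff I-1×I-2: Uu|UU
U/II-2 aff I-1×I-2: Uu|UU
⇒ U over [I-1,I-2,II-1,II-2]: 15 consistent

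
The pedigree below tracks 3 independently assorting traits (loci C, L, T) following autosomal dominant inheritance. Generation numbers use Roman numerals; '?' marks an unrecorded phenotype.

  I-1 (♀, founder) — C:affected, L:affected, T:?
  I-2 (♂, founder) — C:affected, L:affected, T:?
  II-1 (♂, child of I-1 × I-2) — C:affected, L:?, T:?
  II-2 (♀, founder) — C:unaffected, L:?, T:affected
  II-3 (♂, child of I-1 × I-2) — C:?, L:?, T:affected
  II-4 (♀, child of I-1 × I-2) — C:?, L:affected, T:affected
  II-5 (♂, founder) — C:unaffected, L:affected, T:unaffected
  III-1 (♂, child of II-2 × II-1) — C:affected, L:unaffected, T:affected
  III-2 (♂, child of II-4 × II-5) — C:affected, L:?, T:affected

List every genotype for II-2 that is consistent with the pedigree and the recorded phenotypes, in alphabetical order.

C/I-1 aff ·: Cc|CC
C/I-2 aff ·: Cc|CC
C/II-1 aff I-1×I-2: Cc|CC
C/II-2 un ·: cc
C/II-3 ? I-1×I-2: cc|Cc|CC
C/II-4 ? I-1×I-2: Cc|CC
C/II-5 un ·: cc
C/III-1 aff II-2×II-1: Cc
C/III-2 aff II-4×II-5: Cc
⇒ C over [I-1,I-2,II-1,II-2,II-3,II-4,II-5,III-1,III-2]: 29 consistent
L/I-1 aff ·: Ll|LL
L/I-2 aff ·: Ll|LL
L/II-1 ? I-1×I-2: ll|Ll
L/II-2 ? ·: ll|Ll
L/II-3 ? I-1×I-2: ll|Ll|LL
L/II-4 aff I-1×I-2: Ll|LL
L/II-5 aff ·: Ll|LL
L/III-1 un II-2×II-1: ll
L/III-2 ? II-4×II-5: ll|Ll|LL
⇒ L over [I-1,I-2,II-1,II-2,II-3,II-4,II-5,III-1,III-2]: 160 consistent
T/I-1 ? ·: tt|Tt|TT
T/I-2 ? ·: tt|Tt|TT
T/II-1 ? I-1×I-2: tt|Tt|TT
T/II-2 aff ·: Tt|TT
T/II-3 aff I-1×I-2: Tt|TT
T/II-4 aff I-1×I-2: Tt|TT
T/II-5 un ·: tt
T/III-1 aff II-2×II-1: Tt|TT
T/III-2 aff II-4×II-5: Tt
⇒ T over [I-1,I-2,II-1,II-2,II-3,II-4,II-5,III-1,III-2]: 115 consistent

II-2 ∈ {cc Ll TT, cc Ll Tt, cc ll TT, cc ll Tt}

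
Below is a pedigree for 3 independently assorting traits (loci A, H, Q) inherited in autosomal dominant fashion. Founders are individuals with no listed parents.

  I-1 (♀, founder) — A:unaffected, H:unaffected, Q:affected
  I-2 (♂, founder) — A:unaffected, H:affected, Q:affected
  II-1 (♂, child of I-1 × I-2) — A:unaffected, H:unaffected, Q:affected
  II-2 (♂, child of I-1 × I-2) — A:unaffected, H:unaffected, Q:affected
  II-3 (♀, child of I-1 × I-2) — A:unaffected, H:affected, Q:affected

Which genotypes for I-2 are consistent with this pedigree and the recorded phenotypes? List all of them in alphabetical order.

I-2 ∈ {aa Hh QQ, aa Hh Qq}

A/I-1 un ·: aa
A/I-2 un ·: aa
A/II-1 un I-1×I-2: aa
A/II-2 un I-1×I-2: aa
A/II-3 un I-1×I-2: aa
⇒ A over [I-1,I-2,II-1,II-2,II-3]: 1 consistent
H/I-1 un ·: hh
H/I-2 aff ·: Hh
H/II-1 un I-1×I-2: hh
H/II-2 un I-1×I-2: hh
H/II-3 aff I-1×I-2: Hh
⇒ H over [I-1,I-2,II-1,II-2,II-3]: 1 consistent
Q/I-1 aff ·: Qq|QQ
Q/I-2 aff ·: Qq|QQ
Q/II-1 aff I-1×I-2: Qq|QQ
Q/II-2 aff I-1×I-2: Qq|QQ
Q/II-3 aff I-1×I-2: Qq|QQ
⇒ Q over [I-1,I-2,II-1,II-2,II-3]: 25 consistent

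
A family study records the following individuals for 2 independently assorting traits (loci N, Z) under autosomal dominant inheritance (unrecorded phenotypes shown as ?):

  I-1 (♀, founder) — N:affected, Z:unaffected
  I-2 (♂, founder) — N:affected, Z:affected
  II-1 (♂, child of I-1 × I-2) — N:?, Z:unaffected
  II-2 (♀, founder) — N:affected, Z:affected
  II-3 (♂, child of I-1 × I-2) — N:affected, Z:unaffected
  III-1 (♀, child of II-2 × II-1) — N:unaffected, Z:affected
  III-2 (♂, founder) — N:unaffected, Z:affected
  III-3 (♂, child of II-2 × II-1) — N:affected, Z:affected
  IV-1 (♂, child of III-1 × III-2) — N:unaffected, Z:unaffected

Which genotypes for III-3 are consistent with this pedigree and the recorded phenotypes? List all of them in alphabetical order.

III-3 ∈ {NN Zz, Nn Zz}

N/I-1 aff ·: Nn|NN
N/I-2 aff ·: Nn|NN
N/II-1 ? I-1×I-2: nn|Nn
N/II-2 aff ·: Nn
N/II-3 aff I-1×I-2: Nn|NN
N/III-1 un II-2×II-1: nn
N/III-2 un ·: nn
N/III-3 aff II-2×II-1: Nn|NN
N/IV-1 un III-1×III-2: nn
⇒ N over [I-1,I-2,II-1,II-2,II-3,III-1,III-2,III-3,IV-1]: 14 consistent
Z/I-1 un ·: zz
Z/I-2 aff ·: Zz
Z/II-1 un I-1×I-2: zz
Z/II-2 aff ·: Zz|ZZ
Z/II-3 un I-1×I-2: zz
Z/III-1 aff II-2×II-1: Zz
Z/III-2 aff ·: Zz
Z/III-3 aff II-2×II-1: Zz
Z/IV-1 un III-1×III-2: zz
⇒ Z over [I-1,I-2,II-1,II-2,II-3,III-1,III-2,III-3,IV-1]: 2 consistent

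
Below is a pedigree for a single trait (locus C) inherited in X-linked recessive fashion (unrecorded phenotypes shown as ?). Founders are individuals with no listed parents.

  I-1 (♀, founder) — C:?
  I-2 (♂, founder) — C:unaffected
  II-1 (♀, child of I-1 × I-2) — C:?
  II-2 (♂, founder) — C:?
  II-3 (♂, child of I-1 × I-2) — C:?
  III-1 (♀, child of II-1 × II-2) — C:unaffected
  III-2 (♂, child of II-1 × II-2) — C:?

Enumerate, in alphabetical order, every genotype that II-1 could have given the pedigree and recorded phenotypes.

C/I-1 ? ·: X^CX^C|X^CX^c|X^cX^c
C/I-2 un ·: X^CY
C/II-1 ? I-1×I-2: X^CX^C|X^CX^c
C/II-2 ? ·: X^CY|X^cY
C/II-3 ? I-1×I-2: X^CY|X^cY
C/III-1 un II-1×II-2: X^CX^C|X^CX^c
C/III-2 ? II-1×II-2: X^CY|X^cY
⇒ C over [I-1,I-2,II-1,II-2,II-3,III-1,III-2]: 24 consistent

II-1 ∈ {X^CX^C, X^CX^c}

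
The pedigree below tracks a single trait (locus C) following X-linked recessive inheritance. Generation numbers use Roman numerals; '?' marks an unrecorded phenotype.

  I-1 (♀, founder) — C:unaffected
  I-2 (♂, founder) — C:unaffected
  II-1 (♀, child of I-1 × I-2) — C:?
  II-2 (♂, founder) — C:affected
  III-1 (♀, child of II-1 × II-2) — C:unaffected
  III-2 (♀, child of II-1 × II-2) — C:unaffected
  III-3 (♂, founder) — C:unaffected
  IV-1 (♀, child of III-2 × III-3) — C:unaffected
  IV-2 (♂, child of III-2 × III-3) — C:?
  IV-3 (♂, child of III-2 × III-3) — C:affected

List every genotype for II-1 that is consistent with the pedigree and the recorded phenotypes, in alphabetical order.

II-1 ∈ {X^CX^C, X^CX^c}

C/I-1 un ·: X^CX^C|X^CX^c
C/I-2 un ·: X^CY
C/II-1 ? I-1×I-2: X^CX^C|X^CX^c
C/II-2 aff ·: X^cY
C/III-1 un II-1×II-2: X^CX^c
C/III-2 un II-1×II-2: X^CX^c
C/III-3 un ·: X^CY
C/IV-1 un III-2×III-3: X^CX^C|X^CX^c
C/IV-2 ? III-2×III-3: X^CY|X^cY
C/IV-3 aff III-2×III-3: X^cY
⇒ C over [I-1,I-2,II-1,II-2,III-1,III-2,III-3,IV-1,IV-2,IV-3]: 12 consistent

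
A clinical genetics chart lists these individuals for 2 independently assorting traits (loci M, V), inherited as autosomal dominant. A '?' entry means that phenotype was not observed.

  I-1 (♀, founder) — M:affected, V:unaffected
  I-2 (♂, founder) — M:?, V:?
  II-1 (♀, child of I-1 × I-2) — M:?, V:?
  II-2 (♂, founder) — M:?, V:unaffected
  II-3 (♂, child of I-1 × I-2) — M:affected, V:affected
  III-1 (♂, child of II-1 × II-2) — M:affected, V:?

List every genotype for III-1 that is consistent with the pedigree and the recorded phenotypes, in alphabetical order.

III-1 ∈ {MM Vv, MM vv, Mm Vv, Mm vv}

M/I-1 aff ·: Mm|MM
M/I-2 ? ·: mm|Mm|MM
M/II-1 ? I-1×I-2: mm|Mm|MM
M/II-2 ? ·: mm|Mm|MM
M/II-3 aff I-1×I-2: Mm|MM
M/III-1 aff II-1×II-2: Mm|MM
⇒ M over [I-1,I-2,II-1,II-2,II-3,III-1]: 74 consistent
V/I-1 un ·: vv
V/I-2 ? ·: Vv|VV
V/II-1 ? I-1×I-2: vv|Vv
V/II-2 un ·: vv
V/II-3 aff I-1×I-2: Vv
V/III-1 ? II-1×II-2: vv|Vv
⇒ V over [I-1,I-2,II-1,II-2,II-3,III-1]: 5 consistent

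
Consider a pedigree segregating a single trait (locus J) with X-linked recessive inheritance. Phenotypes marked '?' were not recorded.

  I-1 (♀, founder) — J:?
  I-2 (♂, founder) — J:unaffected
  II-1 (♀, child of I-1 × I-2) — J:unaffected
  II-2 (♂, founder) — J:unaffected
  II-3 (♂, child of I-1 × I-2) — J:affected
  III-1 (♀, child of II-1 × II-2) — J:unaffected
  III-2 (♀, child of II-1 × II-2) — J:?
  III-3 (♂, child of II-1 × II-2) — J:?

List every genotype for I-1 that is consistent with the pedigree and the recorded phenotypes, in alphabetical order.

J/I-1 ? ·: X^JX^j|X^jX^j
J/I-2 un ·: X^JY
J/II-1 un I-1×I-2: X^JX^J|X^JX^j
J/II-2 un ·: X^JY
J/II-3 aff I-1×I-2: X^jY
J/III-1 un II-1×II-2: X^JX^J|X^JX^j
J/III-2 ? II-1×II-2: X^JX^J|X^JX^j
J/III-3 ? II-1×II-2: X^JY|X^jY
⇒ J over [I-1,I-2,II-1,II-2,II-3,III-1,III-2,III-3]: 17 consistent

I-1 ∈ {X^JX^j, X^jX^j}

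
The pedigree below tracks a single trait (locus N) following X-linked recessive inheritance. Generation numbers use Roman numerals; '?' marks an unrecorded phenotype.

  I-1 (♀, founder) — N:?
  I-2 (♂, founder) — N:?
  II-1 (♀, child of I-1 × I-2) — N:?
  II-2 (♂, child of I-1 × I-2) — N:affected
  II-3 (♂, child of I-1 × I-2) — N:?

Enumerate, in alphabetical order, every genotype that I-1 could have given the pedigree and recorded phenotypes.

N/I-1 ? ·: X^NX^n|X^nX^n
N/I-2 ? ·: X^NY|X^nY
N/II-1 ? I-1×I-2: X^NX^N|X^NX^n|X^nX^n
N/II-2 aff I-1×I-2: X^nY
N/II-3 ? I-1×I-2: X^NY|X^nY
⇒ N over [I-1,I-2,II-1,II-2,II-3]: 10 consistent

I-1 ∈ {X^NX^n, X^nX^n}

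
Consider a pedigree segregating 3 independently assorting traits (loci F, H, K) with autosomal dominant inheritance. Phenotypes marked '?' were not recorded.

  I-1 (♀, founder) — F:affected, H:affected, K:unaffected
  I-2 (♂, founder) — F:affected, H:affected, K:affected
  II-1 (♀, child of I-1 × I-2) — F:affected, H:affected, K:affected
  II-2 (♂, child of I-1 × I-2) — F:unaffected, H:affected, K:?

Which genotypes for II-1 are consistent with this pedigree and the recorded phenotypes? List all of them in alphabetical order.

II-1 ∈ {FF HH Kk, FF Hh Kk, Ff HH Kk, Ff Hh Kk}

F/I-1 aff ·: Ff
F/I-2 aff ·: Ff
F/II-1 aff I-1×I-2: Ff|FF
F/II-2 un I-1×I-2: ff
⇒ F over [I-1,I-2,II-1,II-2]: 2 consistent
H/I-1 aff ·: Hh|HH
H/I-2 aff ·: Hh|HH
H/II-1 aff I-1×I-2: Hh|HH
H/II-2 aff I-1×I-2: Hh|HH
⇒ H over [I-1,I-2,II-1,II-2]: 13 consistent
K/I-1 un ·: kk
K/I-2 aff ·: Kk|KK
K/II-1 aff I-1×I-2: Kk
K/II-2 ? I-1×I-2: kk|Kk
⇒ K over [I-1,I-2,II-1,II-2]: 3 consistent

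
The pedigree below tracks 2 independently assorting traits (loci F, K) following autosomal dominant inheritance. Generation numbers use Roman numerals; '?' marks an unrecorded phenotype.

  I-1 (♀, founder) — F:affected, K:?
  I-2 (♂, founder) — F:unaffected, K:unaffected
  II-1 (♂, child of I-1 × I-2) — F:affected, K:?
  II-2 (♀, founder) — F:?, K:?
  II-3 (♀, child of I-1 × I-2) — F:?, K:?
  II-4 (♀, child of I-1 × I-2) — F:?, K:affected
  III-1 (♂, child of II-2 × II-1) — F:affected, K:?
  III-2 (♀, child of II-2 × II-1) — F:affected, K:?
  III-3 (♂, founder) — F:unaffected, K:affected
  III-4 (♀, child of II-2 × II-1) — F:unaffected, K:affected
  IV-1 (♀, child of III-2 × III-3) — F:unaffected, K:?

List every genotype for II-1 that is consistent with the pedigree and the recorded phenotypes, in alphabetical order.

F/I-1 aff ·: Ff|FF
F/I-2 un ·: ff
F/II-1 aff I-1×I-2: Ff
F/II-2 ? ·: ff|Ff
F/II-3 ? I-1×I-2: ff|Ff
F/II-4 ? I-1×I-2: ff|Ff
F/III-1 aff II-2×II-1: Ff|FF
F/III-2 aff II-2×II-1: Ff
F/III-3 un ·: ff
F/III-4 un II-2×II-1: ff
F/IV-1 un III-2×III-3: ff
⇒ F over [I-1,I-2,II-1,II-2,II-3,II-4,III-1,III-2,III-3,III-4,IV-1]: 15 consistent
K/I-1 ? ·: Kk|KK
K/I-2 un ·: kk
K/II-1 ? I-1×I-2: kk|Kk
K/II-2 ? ·: kk|Kk|KK
K/II-3 ? I-1×I-2: kk|Kk
K/II-4 aff I-1×I-2: Kk
K/III-1 ? II-2×II-1: kk|Kk|KK
K/III-2 ? II-2×II-1: kk|Kk|KK
K/III-3 aff ·: Kk|KK
K/III-4 aff II-2×II-1: Kk|KK
K/IV-1 ? III-2×III-3: kk|Kk|KK
⇒ K over [I-1,I-2,II-1,II-2,II-3,II-4,III-1,III-2,III-3,III-4,IV-1]: 384 consistent

II-1 ∈ {Ff Kk, Ff kk}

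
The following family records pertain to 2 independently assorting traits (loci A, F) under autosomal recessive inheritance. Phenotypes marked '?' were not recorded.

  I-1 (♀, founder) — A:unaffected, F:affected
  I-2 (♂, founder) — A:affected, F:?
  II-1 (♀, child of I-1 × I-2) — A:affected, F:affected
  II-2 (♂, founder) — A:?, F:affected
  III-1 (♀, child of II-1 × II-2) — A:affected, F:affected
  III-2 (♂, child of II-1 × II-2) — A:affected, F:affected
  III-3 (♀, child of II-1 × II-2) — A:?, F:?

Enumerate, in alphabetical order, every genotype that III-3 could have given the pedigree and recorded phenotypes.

A/I-1 un ·: Aa
A/I-2 aff ·: aa
A/II-1 aff I-1×I-2: aa
A/II-2 ? ·: Aa|aa
A/III-1 aff II-1×II-2: aa
A/III-2 aff II-1×II-2: aa
A/III-3 ? II-1×II-2: Aa|aa
⇒ A over [I-1,I-2,II-1,II-2,III-1,III-2,III-3]: 3 consistent
F/I-1 aff ·: ff
F/I-2 ? ·: Ff|ff
F/II-1 aff I-1×I-2: ff
F/II-2 aff ·: ff
F/III-1 aff II-1×II-2: ff
F/III-2 aff II-1×II-2: ff
F/III-3 ? II-1×II-2: ff
⇒ F over [I-1,I-2,II-1,II-2,III-1,III-2,III-3]: 2 consistent

III-3 ∈ {Aa ff, aa ff}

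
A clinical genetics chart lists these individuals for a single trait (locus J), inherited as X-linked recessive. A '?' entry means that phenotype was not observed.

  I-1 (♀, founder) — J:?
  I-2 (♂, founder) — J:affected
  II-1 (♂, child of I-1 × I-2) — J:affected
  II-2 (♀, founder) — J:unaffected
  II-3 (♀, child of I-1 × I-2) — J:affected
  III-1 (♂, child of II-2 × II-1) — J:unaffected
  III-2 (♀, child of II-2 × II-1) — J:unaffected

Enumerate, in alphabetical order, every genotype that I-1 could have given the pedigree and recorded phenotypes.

I-1 ∈ {X^JX^j, X^jX^j}

J/I-1 ? ·: X^JX^j|X^jX^j
J/I-2 aff ·: X^jY
J/II-1 aff I-1×I-2: X^jY
J/II-2 un ·: X^JX^J|X^JX^j
J/II-3 aff I-1×I-2: X^jX^j
J/III-1 un II-2×II-1: X^JY
J/III-2 un II-2×II-1: X^JX^j
⇒ J over [I-1,I-2,II-1,II-2,II-3,III-1,III-2]: 4 consistent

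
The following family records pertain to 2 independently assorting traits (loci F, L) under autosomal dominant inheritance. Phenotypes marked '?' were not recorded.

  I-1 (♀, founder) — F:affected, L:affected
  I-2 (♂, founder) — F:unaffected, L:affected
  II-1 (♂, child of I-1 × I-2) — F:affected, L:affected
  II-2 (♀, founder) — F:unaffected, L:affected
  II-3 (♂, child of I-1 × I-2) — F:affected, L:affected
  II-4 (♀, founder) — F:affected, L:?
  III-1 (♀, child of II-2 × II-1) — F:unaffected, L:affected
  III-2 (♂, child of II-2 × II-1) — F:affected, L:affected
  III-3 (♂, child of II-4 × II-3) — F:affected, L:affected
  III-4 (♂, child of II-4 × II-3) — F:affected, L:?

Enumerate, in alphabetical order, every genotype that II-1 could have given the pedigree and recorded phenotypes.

II-1 ∈ {Ff LL, Ff Ll}

F/I-1 aff ·: Ff|FF
F/I-2 un ·: ff
F/II-1 aff I-1×I-2: Ff
F/II-2 un ·: ff
F/II-3 aff I-1×I-2: Ff
F/II-4 aff ·: Ff|FF
F/III-1 un II-2×II-1: ff
F/III-2 aff II-2×II-1: Ff
F/III-3 aff II-4×II-3: Ff|FF
F/III-4 aff II-4×II-3: Ff|FF
⇒ F over [I-1,I-2,II-1,II-2,II-3,II-4,III-1,III-2,III-3,III-4]: 16 consistent
L/I-1 aff ·: Ll|LL
L/I-2 aff ·: Ll|LL
L/II-1 aff I-1×I-2: Ll|LL
L/II-2 aff ·: Ll|LL
L/II-3 aff I-1×I-2: Ll|LL
L/II-4 ? ·: ll|Ll|LL
L/III-1 aff II-2×II-1: Ll|LL
L/III-2 aff II-2×II-1: Ll|LL
L/III-3 aff II-4×II-3: Ll|LL
L/III-4 ? II-4×II-3: ll|Ll|LL
⇒ L over [I-1,I-2,II-1,II-2,II-3,II-4,III-1,III-2,III-3,III-4]: 732 consistent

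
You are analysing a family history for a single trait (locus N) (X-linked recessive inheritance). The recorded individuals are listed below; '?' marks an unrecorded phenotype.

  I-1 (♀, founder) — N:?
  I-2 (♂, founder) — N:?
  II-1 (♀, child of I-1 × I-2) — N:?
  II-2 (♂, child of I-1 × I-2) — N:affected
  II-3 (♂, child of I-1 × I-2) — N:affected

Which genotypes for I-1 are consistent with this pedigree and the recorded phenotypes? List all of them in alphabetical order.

I-1 ∈ {X^NX^n, X^nX^n}

N/I-1 ? ·: X^NX^n|X^nX^n
N/I-2 ? ·: X^NY|X^nY
N/II-1 ? I-1×I-2: X^NX^N|X^NX^n|X^nX^n
N/II-2 aff I-1×I-2: X^nY
N/II-3 aff I-1×I-2: X^nY
⇒ N over [I-1,I-2,II-1,II-2,II-3]: 6 consistent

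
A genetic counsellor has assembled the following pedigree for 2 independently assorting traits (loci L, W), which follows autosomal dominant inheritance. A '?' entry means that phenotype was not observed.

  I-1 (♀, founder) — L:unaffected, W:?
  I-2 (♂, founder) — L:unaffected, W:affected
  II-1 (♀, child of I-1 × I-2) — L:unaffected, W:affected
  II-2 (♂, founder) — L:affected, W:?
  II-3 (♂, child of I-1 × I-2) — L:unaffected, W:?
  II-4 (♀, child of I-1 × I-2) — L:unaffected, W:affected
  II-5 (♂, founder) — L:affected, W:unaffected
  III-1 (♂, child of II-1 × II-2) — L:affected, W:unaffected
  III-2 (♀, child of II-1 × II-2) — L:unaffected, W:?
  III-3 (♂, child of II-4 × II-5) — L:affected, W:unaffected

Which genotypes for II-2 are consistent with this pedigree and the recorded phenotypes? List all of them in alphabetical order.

L/I-1 un ·: ll
L/I-2 un ·: ll
L/II-1 un I-1×I-2: ll
L/II-2 aff ·: Ll
L/II-3 un I-1×I-2: ll
L/II-4 un I-1×I-2: ll
L/II-5 aff ·: Ll|LL
L/III-1 aff II-1×II-2: Ll
L/III-2 un II-1×II-2: ll
L/III-3 aff II-4×II-5: Ll
⇒ L over [I-1,I-2,II-1,II-2,II-3,II-4,II-5,III-1,III-2,III-3]: 2 consistent
W/I-1 ? ·: ww|Ww|WW
W/I-2 aff ·: Ww|WW
W/II-1 aff I-1×I-2: Ww
W/II-2 ? ·: ww|Ww
W/II-3 ? I-1×I-2: ww|Ww|WW
W/II-4 aff I-1×I-2: Ww
W/II-5 un ·: ww
W/III-1 un II-1×II-2: ww
W/III-2 ? II-1×II-2: ww|Ww|WW
W/III-3 un II-4×II-5: ww
⇒ W over [I-1,I-2,II-1,II-2,II-3,II-4,II-5,III-1,III-2,III-3]: 50 consistent

II-2 ∈ {Ll Ww, Ll ww}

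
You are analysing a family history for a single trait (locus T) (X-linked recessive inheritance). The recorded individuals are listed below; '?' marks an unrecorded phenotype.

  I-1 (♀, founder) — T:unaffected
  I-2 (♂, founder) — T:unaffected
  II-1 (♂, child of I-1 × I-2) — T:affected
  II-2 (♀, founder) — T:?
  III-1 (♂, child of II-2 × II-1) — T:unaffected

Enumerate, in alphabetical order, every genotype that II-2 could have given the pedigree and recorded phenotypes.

II-2 ∈ {X^TX^T, X^TX^t}

T/I-1 un ·: X^TX^t
T/I-2 un ·: X^TY
T/II-1 aff I-1×I-2: X^tY
T/II-2 ? ·: X^TX^T|X^TX^t
T/III-1 un II-2×II-1: X^TY
⇒ T over [I-1,I-2,II-1,II-2,III-1]: 2 consistent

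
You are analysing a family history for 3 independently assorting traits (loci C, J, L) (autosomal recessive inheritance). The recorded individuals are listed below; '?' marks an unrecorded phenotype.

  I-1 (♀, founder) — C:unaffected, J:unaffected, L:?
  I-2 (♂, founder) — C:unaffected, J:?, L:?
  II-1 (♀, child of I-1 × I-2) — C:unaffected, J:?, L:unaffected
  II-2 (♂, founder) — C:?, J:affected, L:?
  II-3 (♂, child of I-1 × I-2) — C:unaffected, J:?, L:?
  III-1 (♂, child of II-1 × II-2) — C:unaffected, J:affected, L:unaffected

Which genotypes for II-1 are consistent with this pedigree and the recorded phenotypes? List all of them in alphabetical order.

C/I-1 un ·: CC|Cc
C/I-2 un ·: CC|Cc
C/II-1 un I-1×I-2: CC|Cc
C/II-2 ? ·: CC|Cc|cc
C/II-3 un I-1×I-2: CC|Cc
C/III-1 un II-1×II-2: CC|Cc
⇒ C over [I-1,I-2,II-1,II-2,II-3,III-1]: 58 consistent
J/I-1 un ·: JJ|Jj
J/I-2 ? ·: JJ|Jj|jj
J/II-1 ? I-1×I-2: Jj|jj
J/II-2 aff ·: jj
J/II-3 ? I-1×I-2: JJ|Jj|jj
J/III-1 aff II-1×II-2: jj
⇒ J over [I-1,I-2,II-1,II-2,II-3,III-1]: 15 consistent
L/I-1 ? ·: LL|Ll|ll
L/I-2 ? ·: LL|Ll|ll
L/II-1 un I-1×I-2: LL|Ll
L/II-2 ? ·: LL|Ll|ll
L/II-3 ? I-1×I-2: LL|Ll|ll
L/III-1 un II-1×II-2: LL|Ll
⇒ L over [I-1,I-2,II-1,II-2,II-3,III-1]: 97 consistent

II-1 ∈ {CC Jj LL, CC Jj Ll, CC jj LL, CC jj Ll, Cc Jj LL, Cc Jj Ll, Cc jj LL, Cc jj Ll}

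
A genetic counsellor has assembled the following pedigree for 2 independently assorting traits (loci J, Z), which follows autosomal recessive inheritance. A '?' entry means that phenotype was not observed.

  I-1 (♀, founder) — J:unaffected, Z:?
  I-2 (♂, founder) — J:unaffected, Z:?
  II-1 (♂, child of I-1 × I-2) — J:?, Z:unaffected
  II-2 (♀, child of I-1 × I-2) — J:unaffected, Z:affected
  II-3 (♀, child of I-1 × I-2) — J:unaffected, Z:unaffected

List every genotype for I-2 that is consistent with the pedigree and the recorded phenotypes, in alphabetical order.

J/I-1 un ·: JJ|Jj
J/I-2 un ·: JJ|Jj
J/II-1 ? I-1×I-2: JJ|Jj|jj
J/II-2 un I-1×I-2: JJ|Jj
J/II-3 un I-1×I-2: JJ|Jj
⇒ J over [I-1,I-2,II-1,II-2,II-3]: 29 consistent
Z/I-1 ? ·: Zz|zz
Z/I-2 ? ·: Zz|zz
Z/II-1 un I-1×I-2: ZZ|Zz
Z/II-2 aff I-1×I-2: zz
Z/II-3 un I-1×I-2: ZZ|Zz
⇒ Z over [I-1,I-2,II-1,II-2,II-3]: 6 consistent

I-2 ∈ {JJ Zz, JJ zz, Jj Zz, Jj zz}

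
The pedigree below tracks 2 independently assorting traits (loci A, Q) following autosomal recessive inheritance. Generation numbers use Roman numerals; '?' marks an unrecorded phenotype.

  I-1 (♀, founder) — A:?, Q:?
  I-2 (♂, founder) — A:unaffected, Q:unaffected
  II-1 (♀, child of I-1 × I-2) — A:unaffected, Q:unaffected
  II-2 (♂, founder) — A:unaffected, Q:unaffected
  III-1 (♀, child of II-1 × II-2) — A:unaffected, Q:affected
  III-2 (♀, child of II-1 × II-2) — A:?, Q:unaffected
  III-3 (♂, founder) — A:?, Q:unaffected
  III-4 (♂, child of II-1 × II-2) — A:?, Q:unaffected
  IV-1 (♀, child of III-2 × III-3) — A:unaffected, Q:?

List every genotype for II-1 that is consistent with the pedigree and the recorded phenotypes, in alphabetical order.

A/I-1 ? ·: AA|Aa|aa
A/I-2 un ·: AA|Aa
A/II-1 un I-1×I-2: AA|Aa
A/II-2 un ·: AA|Aa
A/III-1 un II-1×II-2: AA|Aa
A/III-2 ? II-1×II-2: AA|Aa|aa
A/III-3 ? ·: AA|Aa|aa
A/III-4 ? II-1×II-2: AA|Aa|aa
A/IV-1 un III-2×III-3: AA|Aa
⇒ A over [I-1,I-2,II-1,II-2,III-1,III-2,III-3,III-4,IV-1]: 670 consistent
Q/I-1 ? ·: QQ|Qq|qq
Q/I-2 un ·: QQ|Qq
Q/II-1 un I-1×I-2: Qq
Q/II-2 un ·: Qq
Q/III-1 aff II-1×II-2: qq
Q/III-2 un II-1×II-2: QQ|Qq
Q/III-3 un ·: QQ|Qq
Q/III-4 un II-1×II-2: QQ|Qq
Q/IV-1 ? III-2×III-3: QQ|Qq|qq
⇒ Q over [I-1,I-2,II-1,II-2,III-1,III-2,III-3,III-4,IV-1]: 80 consistent

II-1 ∈ {AA Qq, Aa Qq}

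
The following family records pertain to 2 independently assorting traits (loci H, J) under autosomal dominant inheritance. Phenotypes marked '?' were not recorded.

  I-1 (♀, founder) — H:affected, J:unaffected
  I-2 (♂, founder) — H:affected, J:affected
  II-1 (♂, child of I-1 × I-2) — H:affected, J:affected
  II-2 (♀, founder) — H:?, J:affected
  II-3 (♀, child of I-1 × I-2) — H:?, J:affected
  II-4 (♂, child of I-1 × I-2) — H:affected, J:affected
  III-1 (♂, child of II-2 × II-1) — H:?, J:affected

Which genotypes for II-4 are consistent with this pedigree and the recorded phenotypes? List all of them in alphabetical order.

II-4 ∈ {HH Jj, Hh Jj}

H/I-1 aff ·: Hh|HH
H/I-2 aff ·: Hh|HH
H/II-1 aff I-1×I-2: Hh|HH
H/II-2 ? ·: hh|Hh|HH
H/II-3 ? I-1×I-2: hh|Hh|HH
H/II-4 aff I-1×I-2: Hh|HH
H/III-1 ? II-2×II-1: hh|Hh|HH
⇒ H over [I-1,I-2,II-1,II-2,II-3,II-4,III-1]: 158 consistent
J/I-1 un ·: jj
J/I-2 aff ·: Jj|JJ
J/II-1 aff I-1×I-2: Jj
J/II-2 aff ·: Jj|JJ
J/II-3 aff I-1×I-2: Jj
J/II-4 aff I-1×I-2: Jj
J/III-1 aff II-2×II-1: Jj|JJ
⇒ J over [I-1,I-2,II-1,II-2,II-3,II-4,III-1]: 8 consistent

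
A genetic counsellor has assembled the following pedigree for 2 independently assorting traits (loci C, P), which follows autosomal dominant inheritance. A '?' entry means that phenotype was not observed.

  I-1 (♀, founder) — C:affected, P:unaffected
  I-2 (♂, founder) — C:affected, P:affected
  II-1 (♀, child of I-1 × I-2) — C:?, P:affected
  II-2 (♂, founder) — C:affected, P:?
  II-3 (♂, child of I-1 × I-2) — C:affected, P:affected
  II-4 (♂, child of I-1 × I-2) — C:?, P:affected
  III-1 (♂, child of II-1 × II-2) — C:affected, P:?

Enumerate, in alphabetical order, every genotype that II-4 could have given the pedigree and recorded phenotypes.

C/I-1 aff ·: Cc|CC
C/I-2 aff ·: Cc|CC
C/II-1 ? I-1×I-2: cc|Cc|CC
C/II-2 aff ·: Cc|CC
C/II-3 aff I-1×I-2: Cc|CC
C/II-4 ? I-1×I-2: cc|Cc|CC
C/III-1 aff II-1×II-2: Cc|CC
⇒ C over [I-1,I-2,II-1,II-2,II-3,II-4,III-1]: 113 consistent
P/I-1 un ·: pp
P/I-2 aff ·: Pp|PP
P/II-1 aff I-1×I-2: Pp
P/II-2 ? ·: pp|Pp|PP
P/II-3 aff I-1×I-2: Pp
P/II-4 aff I-1×I-2: Pp
P/III-1 ? II-1×II-2: pp|Pp|PP
⇒ P over [I-1,I-2,II-1,II-2,II-3,II-4,III-1]: 14 consistent

II-4 ∈ {CC Pp, Cc Pp, cc Pp}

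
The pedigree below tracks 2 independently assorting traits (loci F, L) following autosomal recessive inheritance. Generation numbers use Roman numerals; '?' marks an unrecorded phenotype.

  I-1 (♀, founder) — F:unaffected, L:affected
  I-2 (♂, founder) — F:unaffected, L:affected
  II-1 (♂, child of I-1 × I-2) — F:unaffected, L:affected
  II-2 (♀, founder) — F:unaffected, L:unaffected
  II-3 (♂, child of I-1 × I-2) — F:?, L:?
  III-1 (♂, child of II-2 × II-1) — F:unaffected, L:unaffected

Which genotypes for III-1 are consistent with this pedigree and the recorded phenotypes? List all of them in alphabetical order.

F/I-1 un ·: FF|Ff
F/I-2 un ·: FF|Ff
F/II-1 un I-1×I-2: FF|Ff
F/II-2 un ·: FF|Ff
F/II-3 ? I-1×I-2: FF|Ff|ff
F/III-1 un II-2×II-1: FF|Ff
⇒ F over [I-1,I-2,II-1,II-2,II-3,III-1]: 52 consistent
L/I-1 aff ·: ll
L/I-2 aff ·: ll
L/II-1 aff I-1×I-2: ll
L/II-2 un ·: LL|Ll
L/II-3 ? I-1×I-2: ll
L/III-1 un II-2×II-1: Ll
⇒ L over [I-1,I-2,II-1,II-2,II-3,III-1]: 2 consistent

III-1 ∈ {FF Ll, Ff Ll}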